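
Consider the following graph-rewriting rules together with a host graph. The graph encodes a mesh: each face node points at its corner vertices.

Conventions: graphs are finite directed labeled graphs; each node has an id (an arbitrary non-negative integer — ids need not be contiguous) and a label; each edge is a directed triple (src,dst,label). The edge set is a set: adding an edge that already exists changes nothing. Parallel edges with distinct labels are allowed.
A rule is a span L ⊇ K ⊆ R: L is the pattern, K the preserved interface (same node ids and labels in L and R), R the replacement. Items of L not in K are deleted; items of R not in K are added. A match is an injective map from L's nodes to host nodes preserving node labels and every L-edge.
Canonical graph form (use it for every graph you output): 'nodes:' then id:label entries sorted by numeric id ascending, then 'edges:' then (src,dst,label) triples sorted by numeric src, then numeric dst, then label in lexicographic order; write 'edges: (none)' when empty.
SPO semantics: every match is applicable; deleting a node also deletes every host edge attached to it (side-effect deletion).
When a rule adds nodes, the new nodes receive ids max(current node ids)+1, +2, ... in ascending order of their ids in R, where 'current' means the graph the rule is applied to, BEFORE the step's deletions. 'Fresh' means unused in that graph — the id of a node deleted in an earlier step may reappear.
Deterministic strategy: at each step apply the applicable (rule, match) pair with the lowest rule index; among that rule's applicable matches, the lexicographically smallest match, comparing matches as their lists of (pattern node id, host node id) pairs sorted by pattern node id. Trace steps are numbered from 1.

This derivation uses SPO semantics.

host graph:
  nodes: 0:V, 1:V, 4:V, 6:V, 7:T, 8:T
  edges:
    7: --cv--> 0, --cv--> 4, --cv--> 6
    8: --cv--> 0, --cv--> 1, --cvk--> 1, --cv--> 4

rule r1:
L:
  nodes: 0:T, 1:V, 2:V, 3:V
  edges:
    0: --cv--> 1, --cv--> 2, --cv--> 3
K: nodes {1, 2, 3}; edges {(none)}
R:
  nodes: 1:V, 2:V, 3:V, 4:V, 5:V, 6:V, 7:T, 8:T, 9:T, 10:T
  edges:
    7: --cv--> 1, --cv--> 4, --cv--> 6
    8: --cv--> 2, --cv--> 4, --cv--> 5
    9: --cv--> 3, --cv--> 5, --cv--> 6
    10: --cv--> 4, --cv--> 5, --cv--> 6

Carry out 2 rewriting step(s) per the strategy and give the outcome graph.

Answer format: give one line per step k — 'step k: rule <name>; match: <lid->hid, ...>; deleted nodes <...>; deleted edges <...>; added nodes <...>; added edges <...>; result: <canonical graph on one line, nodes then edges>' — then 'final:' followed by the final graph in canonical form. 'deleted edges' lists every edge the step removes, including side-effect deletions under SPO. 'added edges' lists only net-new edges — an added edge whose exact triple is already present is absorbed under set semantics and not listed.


step 1: rule r1; match: 0->7, 1->0, 2->4, 3->6; deleted nodes 7; deleted edges (7,0,cv); (7,4,cv); (7,6,cv); added nodes 9, 10, 11, 12, 13, 14, 15; added edges (12,0,cv); (12,9,cv); (12,11,cv); (13,4,cv); (13,9,cv); (13,10,cv); (14,6,cv); (14,10,cv); (14,11,cv); (15,9,cv); (15,10,cv); (15,11,cv); result: nodes: 0:V, 1:V, 4:V, 6:V, 8:T, 9:V, 10:V, 11:V, 12:T, 13:T, 14:T, 15:T edges: (8,0,cv); (8,1,cv); (8,1,cvk); (8,4,cv); (12,0,cv); (12,9,cv); (12,11,cv); (13,4,cv); (13,9,cv); (13,10,cv); (14,6,cv); (14,10,cv); (14,11,cv); (15,9,cv); (15,10,cv); (15,11,cv)
step 2: rule r1; match: 0->8, 1->0, 2->1, 3->4; deleted nodes 8; deleted edges (8,0,cv); (8,1,cv); (8,1,cvk); (8,4,cv); added nodes 16, 17, 18, 19, 20, 21, 22; added edges (19,0,cv); (19,16,cv); (19,18,cv); (20,1,cv); (20,16,cv); (20,17,cv); (21,4,cv); (21,17,cv); (21,18,cv); (22,16,cv); (22,17,cv); (22,18,cv); result: nodes: 0:V, 1:V, 4:V, 6:V, 9:V, 10:V, 11:V, 12:T, 13:T, 14:T, 15:T, 16:V, 17:V, 18:V, 19:T, 20:T, 21:T, 22:T edges: (12,0,cv); (12,9,cv); (12,11,cv); (13,4,cv); (13,9,cv); (13,10,cv); (14,6,cv); (14,10,cv); (14,11,cv); (15,9,cv); (15,10,cv); (15,11,cv); (19,0,cv); (19,16,cv); (19,18,cv); (20,1,cv); (20,16,cv); (20,17,cv); (21,4,cv); (21,17,cv); (21,18,cv); (22,16,cv); (22,17,cv); (22,18,cv)
final:
nodes: 0:V, 1:V, 4:V, 6:V, 9:V, 10:V, 11:V, 12:T, 13:T, 14:T, 15:T, 16:V, 17:V, 18:V, 19:T, 20:T, 21:T, 22:T
edges: (12,0,cv); (12,9,cv); (12,11,cv); (13,4,cv); (13,9,cv); (13,10,cv); (14,6,cv); (14,10,cv); (14,11,cv); (15,9,cv); (15,10,cv); (15,11,cv); (19,0,cv); (19,16,cv); (19,18,cv); (20,1,cv); (20,16,cv); (20,17,cv); (21,4,cv); (21,17,cv); (21,18,cv); (22,16,cv); (22,17,cv); (22,18,cv)


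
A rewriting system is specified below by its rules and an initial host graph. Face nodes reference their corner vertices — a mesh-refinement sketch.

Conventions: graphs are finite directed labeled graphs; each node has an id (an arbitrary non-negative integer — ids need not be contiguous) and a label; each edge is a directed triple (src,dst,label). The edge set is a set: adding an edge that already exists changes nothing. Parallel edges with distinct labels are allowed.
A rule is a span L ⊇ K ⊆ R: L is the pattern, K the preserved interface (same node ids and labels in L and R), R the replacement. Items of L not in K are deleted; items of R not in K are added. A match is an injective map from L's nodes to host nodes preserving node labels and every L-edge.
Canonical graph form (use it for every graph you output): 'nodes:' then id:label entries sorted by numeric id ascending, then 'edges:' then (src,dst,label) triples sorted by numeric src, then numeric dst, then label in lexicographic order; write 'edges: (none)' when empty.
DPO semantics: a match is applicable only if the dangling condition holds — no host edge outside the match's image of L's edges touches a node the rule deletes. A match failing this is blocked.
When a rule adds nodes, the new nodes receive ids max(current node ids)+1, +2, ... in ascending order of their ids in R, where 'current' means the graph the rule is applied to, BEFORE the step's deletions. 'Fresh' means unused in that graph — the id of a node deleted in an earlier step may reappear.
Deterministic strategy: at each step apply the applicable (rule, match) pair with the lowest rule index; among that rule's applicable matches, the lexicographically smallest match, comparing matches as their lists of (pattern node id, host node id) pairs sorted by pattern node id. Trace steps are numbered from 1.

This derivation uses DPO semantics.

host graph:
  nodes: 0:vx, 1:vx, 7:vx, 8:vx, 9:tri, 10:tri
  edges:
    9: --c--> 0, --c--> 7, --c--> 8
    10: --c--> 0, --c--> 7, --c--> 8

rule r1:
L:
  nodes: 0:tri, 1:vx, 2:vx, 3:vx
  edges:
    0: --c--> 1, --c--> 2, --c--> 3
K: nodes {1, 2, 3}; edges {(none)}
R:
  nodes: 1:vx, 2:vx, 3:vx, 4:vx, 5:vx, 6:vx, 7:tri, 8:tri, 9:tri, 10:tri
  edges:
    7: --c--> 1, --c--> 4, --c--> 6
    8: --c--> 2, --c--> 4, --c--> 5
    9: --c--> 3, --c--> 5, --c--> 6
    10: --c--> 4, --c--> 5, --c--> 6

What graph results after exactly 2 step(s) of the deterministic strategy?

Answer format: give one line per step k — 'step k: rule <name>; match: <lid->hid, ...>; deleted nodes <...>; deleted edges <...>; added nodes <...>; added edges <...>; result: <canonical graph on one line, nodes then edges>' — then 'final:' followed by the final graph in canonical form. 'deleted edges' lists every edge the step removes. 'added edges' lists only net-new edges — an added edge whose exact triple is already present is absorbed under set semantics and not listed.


step 1: rule r1; match: 0->9, 1->0, 2->7, 3->8; deleted nodes 9; deleted edges (9,0,c); (9,7,c); (9,8,c); added nodes 11, 12, 13, 14, 15, 16, 17; added edges (14,0,c); (14,11,c); (14,13,c); (15,7,c); (15,11,c); (15,12,c); (16,8,c); (16,12,c); (16,13,c); (17,11,c); (17,12,c); (17,13,c); result: nodes: 0:vx, 1:vx, 7:vx, 8:vx, 10:tri, 11:vx, 12:vx, 13:vx, 14:tri, 15:tri, 16:tri, 17:tri edges: (10,0,c); (10,7,c); (10,8,c); (14,0,c); (14,11,c); (14,13,c); (15,7,c); (15,11,c); (15,12,c); (16,8,c); (16,12,c); (16,13,c); (17,11,c); (17,12,c); (17,13,c)
step 2: rule r1; match: 0->10, 1->0, 2->7, 3->8; deleted nodes 10; deleted edges (10,0,c); (10,7,c); (10,8,c); added nodes 18, 19, 20, 21, 22, 23, 24; added edges (21,0,c); (21,18,c); (21,20,c); (22,7,c); (22,18,c); (22,19,c); (23,8,c); (23,19,c); (23,20,c); (24,18,c); (24,19,c); (24,20,c); result: nodes: 0:vx, 1:vx, 7:vx, 8:vx, 11:vx, 12:vx, 13:vx, 14:tri, 15:tri, 16:tri, 17:tri, 18:vx, 19:vx, 20:vx, 21:tri, 22:tri, 23:tri, 24:tri edges: (14,0,c); (14,11,c); (14,13,c); (15,7,c); (15,11,c); (15,12,c); (16,8,c); (16,12,c); (16,13,c); (17,11,c); (17,12,c); (17,13,c); (21,0,c); (21,18,c); (21,20,c); (22,7,c); (22,18,c); (22,19,c); (23,8,c); (23,19,c); (23,20,c); (24,18,c); (24,19,c); (24,20,c)
final:
nodes: 0:vx, 1:vx, 7:vx, 8:vx, 11:vx, 12:vx, 13:vx, 14:tri, 15:tri, 16:tri, 17:tri, 18:vx, 19:vx, 20:vx, 21:tri, 22:tri, 23:tri, 24:tri
edges: (14,0,c); (14,11,c); (14,13,c); (15,7,c); (15,11,c); (15,12,c); (16,8,c); (16,12,c); (16,13,c); (17,11,c); (17,12,c); (17,13,c); (21,0,c); (21,18,c); (21,20,c); (22,7,c); (22,18,c); (22,19,c); (23,8,c); (23,19,c); (23,20,c); (24,18,c); (24,19,c); (24,20,c)


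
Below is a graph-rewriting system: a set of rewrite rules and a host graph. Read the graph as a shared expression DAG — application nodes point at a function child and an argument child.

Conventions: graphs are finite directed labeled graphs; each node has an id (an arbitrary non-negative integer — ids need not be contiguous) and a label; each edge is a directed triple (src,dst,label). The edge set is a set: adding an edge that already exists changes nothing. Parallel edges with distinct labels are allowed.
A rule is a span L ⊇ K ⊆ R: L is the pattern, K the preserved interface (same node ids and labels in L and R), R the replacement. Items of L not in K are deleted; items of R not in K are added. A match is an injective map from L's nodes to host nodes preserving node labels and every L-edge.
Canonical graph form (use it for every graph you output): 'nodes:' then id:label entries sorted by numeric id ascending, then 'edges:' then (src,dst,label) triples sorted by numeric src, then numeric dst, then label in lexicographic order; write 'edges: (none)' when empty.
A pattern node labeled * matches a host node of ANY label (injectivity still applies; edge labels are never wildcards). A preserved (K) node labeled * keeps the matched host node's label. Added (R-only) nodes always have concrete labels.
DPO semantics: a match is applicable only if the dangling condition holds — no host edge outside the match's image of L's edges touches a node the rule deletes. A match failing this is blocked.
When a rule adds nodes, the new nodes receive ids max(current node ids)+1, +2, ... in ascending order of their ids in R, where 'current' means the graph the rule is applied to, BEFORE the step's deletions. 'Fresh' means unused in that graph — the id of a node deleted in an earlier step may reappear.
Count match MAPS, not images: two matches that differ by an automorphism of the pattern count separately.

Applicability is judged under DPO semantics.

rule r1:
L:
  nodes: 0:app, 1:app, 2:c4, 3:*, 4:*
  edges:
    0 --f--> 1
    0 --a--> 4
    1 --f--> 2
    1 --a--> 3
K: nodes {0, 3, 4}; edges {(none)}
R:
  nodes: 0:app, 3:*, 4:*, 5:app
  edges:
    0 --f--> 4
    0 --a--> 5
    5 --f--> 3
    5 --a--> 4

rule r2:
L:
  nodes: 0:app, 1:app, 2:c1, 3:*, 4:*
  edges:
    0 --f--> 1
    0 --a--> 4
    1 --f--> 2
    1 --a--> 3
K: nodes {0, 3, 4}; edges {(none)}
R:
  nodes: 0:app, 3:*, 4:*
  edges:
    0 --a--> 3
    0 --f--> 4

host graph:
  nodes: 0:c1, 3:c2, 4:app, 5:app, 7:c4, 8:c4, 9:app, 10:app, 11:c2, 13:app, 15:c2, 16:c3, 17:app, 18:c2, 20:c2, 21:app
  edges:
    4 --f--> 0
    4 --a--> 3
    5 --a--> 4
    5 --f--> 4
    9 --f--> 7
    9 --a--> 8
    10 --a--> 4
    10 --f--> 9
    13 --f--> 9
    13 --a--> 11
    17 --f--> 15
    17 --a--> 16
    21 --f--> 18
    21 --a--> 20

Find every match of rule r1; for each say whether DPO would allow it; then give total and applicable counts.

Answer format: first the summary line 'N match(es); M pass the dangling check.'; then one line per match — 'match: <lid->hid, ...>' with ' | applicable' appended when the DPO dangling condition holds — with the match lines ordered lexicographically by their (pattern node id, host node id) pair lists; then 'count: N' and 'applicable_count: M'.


2 match(es); 0 pass the dangling check.
match: 0->10, 1->9, 2->7, 3->8, 4->4
match: 0->13, 1->9, 2->7, 3->8, 4->11
count: 2
applicable_count: 0


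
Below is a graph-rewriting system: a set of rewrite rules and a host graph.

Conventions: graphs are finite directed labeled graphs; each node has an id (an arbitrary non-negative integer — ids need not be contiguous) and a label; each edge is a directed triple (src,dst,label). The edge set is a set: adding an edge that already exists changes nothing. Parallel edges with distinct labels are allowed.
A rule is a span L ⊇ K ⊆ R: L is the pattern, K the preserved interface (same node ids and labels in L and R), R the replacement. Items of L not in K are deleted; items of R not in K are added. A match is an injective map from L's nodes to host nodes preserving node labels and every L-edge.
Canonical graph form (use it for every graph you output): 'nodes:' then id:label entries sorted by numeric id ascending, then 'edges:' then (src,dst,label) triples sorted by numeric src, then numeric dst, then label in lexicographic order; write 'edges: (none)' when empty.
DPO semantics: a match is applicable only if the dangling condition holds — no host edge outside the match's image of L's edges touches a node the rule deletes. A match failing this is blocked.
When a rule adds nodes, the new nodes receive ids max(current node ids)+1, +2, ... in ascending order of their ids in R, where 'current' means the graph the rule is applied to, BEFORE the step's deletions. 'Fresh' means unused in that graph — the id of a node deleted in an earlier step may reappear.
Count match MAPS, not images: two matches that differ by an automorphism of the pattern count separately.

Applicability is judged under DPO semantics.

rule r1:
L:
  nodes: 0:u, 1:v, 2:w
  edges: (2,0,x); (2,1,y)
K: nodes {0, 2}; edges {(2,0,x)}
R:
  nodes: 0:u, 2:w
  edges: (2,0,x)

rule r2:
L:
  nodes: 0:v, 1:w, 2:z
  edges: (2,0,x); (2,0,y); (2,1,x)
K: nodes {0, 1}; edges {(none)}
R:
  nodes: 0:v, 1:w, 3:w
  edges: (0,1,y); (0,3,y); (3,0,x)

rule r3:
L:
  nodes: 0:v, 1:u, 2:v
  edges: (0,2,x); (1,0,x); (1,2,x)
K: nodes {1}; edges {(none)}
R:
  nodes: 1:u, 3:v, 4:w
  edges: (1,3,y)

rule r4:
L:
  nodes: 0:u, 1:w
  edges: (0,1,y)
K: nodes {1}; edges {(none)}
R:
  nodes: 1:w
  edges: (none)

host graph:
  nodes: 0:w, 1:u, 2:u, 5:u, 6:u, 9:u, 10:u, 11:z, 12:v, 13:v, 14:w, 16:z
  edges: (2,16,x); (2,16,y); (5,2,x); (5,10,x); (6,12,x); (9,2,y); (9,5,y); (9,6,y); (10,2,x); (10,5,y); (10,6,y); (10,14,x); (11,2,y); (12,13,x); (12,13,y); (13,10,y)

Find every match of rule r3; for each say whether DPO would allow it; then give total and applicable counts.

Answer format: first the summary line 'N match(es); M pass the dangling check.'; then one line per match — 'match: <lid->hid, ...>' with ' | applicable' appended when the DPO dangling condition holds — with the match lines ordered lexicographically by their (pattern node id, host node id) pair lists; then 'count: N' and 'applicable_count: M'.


0 match(es); 0 pass the dangling check.
count: 0
applicable_count: 0


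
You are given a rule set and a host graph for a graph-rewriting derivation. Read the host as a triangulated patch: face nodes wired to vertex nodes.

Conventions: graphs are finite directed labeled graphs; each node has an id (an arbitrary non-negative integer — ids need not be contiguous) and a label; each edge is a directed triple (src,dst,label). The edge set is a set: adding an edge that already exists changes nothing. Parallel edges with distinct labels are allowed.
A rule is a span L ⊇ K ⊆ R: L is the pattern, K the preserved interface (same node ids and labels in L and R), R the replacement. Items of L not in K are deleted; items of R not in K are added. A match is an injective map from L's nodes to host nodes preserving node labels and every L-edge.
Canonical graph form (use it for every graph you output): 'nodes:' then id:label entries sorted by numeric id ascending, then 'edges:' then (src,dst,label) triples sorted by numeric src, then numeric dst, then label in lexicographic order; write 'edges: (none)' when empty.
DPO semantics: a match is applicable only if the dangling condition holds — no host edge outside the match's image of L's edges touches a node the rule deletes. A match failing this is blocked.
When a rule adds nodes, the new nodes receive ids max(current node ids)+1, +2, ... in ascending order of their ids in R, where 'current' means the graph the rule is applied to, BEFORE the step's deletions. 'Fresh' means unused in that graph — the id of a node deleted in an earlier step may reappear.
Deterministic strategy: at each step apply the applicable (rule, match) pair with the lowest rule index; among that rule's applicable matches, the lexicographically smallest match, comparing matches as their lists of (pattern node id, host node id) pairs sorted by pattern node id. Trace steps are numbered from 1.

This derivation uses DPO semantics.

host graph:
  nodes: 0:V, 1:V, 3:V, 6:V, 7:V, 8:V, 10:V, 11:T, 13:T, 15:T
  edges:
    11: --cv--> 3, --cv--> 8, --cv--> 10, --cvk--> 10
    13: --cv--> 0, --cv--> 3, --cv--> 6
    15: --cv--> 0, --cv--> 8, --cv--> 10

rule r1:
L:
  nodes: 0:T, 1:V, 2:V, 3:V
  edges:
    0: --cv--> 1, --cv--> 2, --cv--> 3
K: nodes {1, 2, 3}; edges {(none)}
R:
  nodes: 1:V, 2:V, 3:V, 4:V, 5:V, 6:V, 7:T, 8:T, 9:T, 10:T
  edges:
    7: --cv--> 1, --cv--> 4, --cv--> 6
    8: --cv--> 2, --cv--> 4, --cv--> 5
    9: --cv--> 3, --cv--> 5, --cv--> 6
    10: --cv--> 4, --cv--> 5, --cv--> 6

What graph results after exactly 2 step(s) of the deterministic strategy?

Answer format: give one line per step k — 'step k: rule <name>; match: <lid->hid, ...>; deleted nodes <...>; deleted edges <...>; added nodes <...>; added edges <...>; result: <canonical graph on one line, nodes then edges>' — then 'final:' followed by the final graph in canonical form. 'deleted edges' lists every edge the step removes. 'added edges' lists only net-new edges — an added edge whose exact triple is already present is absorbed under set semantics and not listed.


step 1: rule r1; match: 0->13, 1->0, 2->3, 3->6; deleted nodes 13; deleted edges (13,0,cv); (13,3,cv); (13,6,cv); added nodes 16, 17, 18, 19, 20, 21, 22; added edges (19,0,cv); (19,16,cv); (19,18,cv); (20,3,cv); (20,16,cv); (20,17,cv); (21,6,cv); (21,17,cv); (21,18,cv); (22,16,cv); (22,17,cv); (22,18,cv); result: nodes: 0:V, 1:V, 3:V, 6:V, 7:V, 8:V, 10:V, 11:T, 15:T, 16:V, 17:V, 18:V, 19:T, 20:T, 21:T, 22:T edges: (11,3,cv); (11,8,cv); (11,10,cv); (11,10,cvk); (15,0,cv); (15,8,cv); (15,10,cv); (19,0,cv); (19,16,cv); (19,18,cv); (20,3,cv); (20,16,cv); (20,17,cv); (21,6,cv); (21,17,cv); (21,18,cv); (22,16,cv); (22,17,cv); (22,18,cv)
step 2: rule r1; match: 0->15, 1->0, 2->8, 3->10; deleted nodes 15; deleted edges (15,0,cv); (15,8,cv); (15,10,cv); added nodes 23, 24, 25, 26, 27, 28, 29; added edges (26,0,cv); (26,23,cv); (26,25,cv); (27,8,cv); (27,23,cv); (27,24,cv); (28,10,cv); (28,24,cv); (28,25,cv); (29,23,cv); (29,24,cv); (29,25,cv); result: nodes: 0:V, 1:V, 3:V, 6:V, 7:V, 8:V, 10:V, 11:T, 16:V, 17:V, 18:V, 19:T, 20:T, 21:T, 22:T, 23:V, 24:V, 25:V, 26:T, 27:T, 28:T, 29:T edges: (11,3,cv); (11,8,cv); (11,10,cv); (11,10,cvk); (19,0,cv); (19,16,cv); (19,18,cv); (20,3,cv); (20,16,cv); (20,17,cv); (21,6,cv); (21,17,cv); (21,18,cv); (22,16,cv); (22,17,cv); (22,18,cv); (26,0,cv); (26,23,cv); (26,25,cv); (27,8,cv); (27,23,cv); (27,24,cv); (28,10,cv); (28,24,cv); (28,25,cv); (29,23,cv); (29,24,cv); (29,25,cv)
final:
nodes: 0:V, 1:V, 3:V, 6:V, 7:V, 8:V, 10:V, 11:T, 16:V, 17:V, 18:V, 19:T, 20:T, 21:T, 22:T, 23:V, 24:V, 25:V, 26:T, 27:T, 28:T, 29:T
edges: (11,3,cv); (11,8,cv); (11,10,cv); (11,10,cvk); (19,0,cv); (19,16,cv); (19,18,cv); (20,3,cv); (20,16,cv); (20,17,cv); (21,6,cv); (21,17,cv); (21,18,cv); (22,16,cv); (22,17,cv); (22,18,cv); (26,0,cv); (26,23,cv); (26,25,cv); (27,8,cv); (27,23,cv); (27,24,cv); (28,10,cv); (28,24,cv); (28,25,cv); (29,23,cv); (29,24,cv); (29,25,cv)


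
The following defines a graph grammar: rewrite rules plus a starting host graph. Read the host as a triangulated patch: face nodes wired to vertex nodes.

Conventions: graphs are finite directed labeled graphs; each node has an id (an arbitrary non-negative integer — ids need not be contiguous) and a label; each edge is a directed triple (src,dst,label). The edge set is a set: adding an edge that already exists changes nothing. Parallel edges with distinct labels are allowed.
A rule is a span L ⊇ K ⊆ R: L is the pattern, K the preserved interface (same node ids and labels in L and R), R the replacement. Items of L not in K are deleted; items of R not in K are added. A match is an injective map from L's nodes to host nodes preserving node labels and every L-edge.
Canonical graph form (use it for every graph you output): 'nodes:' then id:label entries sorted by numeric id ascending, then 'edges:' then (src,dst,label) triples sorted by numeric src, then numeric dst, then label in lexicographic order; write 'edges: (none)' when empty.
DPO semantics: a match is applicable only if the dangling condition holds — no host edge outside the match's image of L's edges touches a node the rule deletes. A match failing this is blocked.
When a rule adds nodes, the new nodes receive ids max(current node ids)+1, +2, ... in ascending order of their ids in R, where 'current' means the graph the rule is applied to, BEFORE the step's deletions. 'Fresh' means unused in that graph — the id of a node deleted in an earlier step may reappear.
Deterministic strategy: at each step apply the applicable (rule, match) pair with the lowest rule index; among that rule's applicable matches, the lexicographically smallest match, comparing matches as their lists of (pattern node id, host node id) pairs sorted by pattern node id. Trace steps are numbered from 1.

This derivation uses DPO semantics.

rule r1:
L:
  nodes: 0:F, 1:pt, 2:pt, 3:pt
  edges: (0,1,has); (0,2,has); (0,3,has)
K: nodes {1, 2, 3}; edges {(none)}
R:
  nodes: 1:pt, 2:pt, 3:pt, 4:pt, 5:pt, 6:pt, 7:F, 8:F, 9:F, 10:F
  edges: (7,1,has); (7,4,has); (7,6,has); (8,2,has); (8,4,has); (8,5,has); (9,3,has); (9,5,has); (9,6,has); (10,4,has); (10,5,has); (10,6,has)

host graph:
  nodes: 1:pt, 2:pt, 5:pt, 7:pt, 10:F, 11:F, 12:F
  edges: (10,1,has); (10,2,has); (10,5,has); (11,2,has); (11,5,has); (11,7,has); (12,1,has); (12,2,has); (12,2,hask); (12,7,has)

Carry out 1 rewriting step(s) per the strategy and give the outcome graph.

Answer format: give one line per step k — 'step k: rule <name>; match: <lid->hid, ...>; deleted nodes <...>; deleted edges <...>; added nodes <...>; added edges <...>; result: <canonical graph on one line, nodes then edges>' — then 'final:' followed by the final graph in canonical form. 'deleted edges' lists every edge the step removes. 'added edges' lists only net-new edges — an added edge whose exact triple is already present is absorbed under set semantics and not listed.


step 1: rule r1; match: 0->10, 1->1, 2->2, 3->5; deleted nodes 10; deleted edges (10,1,has); (10,2,has); (10,5,has); added nodes 13, 14, 15, 16, 17, 18, 19; added edges (16,1,has); (16,13,has); (16,15,has); (17,2,has); (17,13,has); (17,14,has); (18,5,has); (18,14,has); (18,15,has); (19,13,has); (19,14,has); (19,15,has); result: nodes: 1:pt, 2:pt, 5:pt, 7:pt, 11:F, 12:F, 13:pt, 14:pt, 15:pt, 16:F, 17:F, 18:F, 19:F edges: (11,2,has); (11,5,has); (11,7,has); (12,1,has); (12,2,has); (12,2,hask); (12,7,has); (16,1,has); (16,13,has); (16,15,has); (17,2,has); (17,13,has); (17,14,has); (18,5,has); (18,14,has); (18,15,has); (19,13,has); (19,14,has); (19,15,has)
final:
nodes: 1:pt, 2:pt, 5:pt, 7:pt, 11:F, 12:F, 13:pt, 14:pt, 15:pt, 16:F, 17:F, 18:F, 19:F
edges: (11,2,has); (11,5,has); (11,7,has); (12,1,has); (12,2,has); (12,2,hask); (12,7,has); (16,1,has); (16,13,has); (16,15,has); (17,2,has); (17,13,has); (17,14,has); (18,5,has); (18,14,has); (18,15,has); (19,13,has); (19,14,has); (19,15,has)


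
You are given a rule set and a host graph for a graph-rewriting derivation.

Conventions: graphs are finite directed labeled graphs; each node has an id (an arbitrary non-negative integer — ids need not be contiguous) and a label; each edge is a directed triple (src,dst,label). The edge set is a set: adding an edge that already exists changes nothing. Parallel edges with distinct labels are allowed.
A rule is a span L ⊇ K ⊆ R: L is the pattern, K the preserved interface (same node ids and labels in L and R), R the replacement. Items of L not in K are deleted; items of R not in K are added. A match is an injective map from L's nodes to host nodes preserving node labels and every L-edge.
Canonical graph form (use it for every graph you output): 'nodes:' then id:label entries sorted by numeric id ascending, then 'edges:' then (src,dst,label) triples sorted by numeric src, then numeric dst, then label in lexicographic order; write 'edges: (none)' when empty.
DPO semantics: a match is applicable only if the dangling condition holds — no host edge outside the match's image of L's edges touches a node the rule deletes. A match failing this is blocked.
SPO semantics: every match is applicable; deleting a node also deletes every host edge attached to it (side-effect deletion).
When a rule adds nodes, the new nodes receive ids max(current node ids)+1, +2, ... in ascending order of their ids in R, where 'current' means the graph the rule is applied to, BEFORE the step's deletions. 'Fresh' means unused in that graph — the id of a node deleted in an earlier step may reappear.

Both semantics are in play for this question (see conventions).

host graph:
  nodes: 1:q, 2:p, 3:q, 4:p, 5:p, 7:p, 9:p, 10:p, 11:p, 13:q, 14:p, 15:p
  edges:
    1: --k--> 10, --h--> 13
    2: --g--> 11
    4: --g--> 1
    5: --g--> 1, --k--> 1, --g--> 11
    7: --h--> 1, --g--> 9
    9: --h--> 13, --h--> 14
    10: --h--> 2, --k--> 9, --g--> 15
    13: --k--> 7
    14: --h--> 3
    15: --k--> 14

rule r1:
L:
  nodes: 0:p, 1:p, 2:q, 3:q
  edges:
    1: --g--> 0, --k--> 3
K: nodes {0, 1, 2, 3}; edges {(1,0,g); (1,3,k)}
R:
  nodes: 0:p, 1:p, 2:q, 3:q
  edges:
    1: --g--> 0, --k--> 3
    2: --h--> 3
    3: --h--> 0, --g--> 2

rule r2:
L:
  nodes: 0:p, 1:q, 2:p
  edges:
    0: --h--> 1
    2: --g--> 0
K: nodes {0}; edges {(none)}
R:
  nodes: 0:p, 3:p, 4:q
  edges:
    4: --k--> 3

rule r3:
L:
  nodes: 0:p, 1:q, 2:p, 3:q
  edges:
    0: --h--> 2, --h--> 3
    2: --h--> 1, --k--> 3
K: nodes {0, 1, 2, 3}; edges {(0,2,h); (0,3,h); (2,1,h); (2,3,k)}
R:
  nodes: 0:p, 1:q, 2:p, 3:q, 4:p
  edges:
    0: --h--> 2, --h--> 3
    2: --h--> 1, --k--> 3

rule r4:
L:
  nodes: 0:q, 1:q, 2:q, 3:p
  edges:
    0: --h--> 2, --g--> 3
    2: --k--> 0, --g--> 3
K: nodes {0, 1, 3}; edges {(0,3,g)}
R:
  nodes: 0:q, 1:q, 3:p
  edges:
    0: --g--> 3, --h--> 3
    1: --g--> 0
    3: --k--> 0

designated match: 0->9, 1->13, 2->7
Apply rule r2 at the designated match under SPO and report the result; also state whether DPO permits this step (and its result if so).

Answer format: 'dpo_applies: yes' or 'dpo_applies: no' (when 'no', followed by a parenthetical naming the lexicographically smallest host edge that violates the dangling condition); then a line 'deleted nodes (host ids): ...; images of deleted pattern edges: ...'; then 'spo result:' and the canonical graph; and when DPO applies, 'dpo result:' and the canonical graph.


dpo_applies: no
(the rule deletes node 13, which keeps host edge (1,13,h) outside the match image — the dangling condition fails, DPO blocks; SPO proceeds and side-deletes such edges)
deleted nodes (host ids): 7, 13; images of deleted pattern edges: (7,9,g); (9,13,h)
spo result:
nodes: 1:q, 2:p, 3:q, 4:p, 5:p, 9:p, 10:p, 11:p, 14:p, 15:p, 16:p, 17:q
edges: (1,10,k); (2,11,g); (4,1,g); (5,1,g); (5,1,k); (5,11,g); (9,14,h); (10,2,h); (10,9,k); (10,15,g); (14,3,h); (15,14,k); (17,16,k)


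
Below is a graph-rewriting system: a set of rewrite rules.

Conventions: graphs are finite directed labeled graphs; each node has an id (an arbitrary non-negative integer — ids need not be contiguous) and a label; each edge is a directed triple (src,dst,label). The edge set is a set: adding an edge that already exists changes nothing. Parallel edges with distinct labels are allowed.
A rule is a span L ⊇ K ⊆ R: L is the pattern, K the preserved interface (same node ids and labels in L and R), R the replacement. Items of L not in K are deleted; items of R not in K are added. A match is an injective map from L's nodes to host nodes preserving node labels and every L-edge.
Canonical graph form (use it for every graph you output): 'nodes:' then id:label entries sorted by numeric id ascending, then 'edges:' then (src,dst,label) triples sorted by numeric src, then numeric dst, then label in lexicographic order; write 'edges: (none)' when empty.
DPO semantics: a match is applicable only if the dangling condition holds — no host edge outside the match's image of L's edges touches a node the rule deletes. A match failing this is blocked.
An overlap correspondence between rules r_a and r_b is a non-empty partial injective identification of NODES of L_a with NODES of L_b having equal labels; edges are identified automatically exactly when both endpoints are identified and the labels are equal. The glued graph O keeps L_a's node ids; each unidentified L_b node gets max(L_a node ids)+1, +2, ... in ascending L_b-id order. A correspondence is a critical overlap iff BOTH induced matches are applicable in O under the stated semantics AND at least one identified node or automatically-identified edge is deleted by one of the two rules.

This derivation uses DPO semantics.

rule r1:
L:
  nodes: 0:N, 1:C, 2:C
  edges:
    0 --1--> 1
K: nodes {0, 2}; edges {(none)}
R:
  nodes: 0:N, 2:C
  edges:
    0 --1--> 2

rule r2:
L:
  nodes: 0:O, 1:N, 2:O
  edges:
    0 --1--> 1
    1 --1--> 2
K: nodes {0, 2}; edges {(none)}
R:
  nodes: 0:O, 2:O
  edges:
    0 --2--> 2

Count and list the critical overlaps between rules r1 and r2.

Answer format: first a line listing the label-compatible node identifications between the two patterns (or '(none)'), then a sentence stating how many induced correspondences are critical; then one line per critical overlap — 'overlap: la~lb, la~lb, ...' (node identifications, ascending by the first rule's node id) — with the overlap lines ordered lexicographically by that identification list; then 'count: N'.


label-compatible node identifications between L(r1) and L(r2): 0~1
0 of the induced correspondences are critical overlaps of r1 and r2.
count: 0


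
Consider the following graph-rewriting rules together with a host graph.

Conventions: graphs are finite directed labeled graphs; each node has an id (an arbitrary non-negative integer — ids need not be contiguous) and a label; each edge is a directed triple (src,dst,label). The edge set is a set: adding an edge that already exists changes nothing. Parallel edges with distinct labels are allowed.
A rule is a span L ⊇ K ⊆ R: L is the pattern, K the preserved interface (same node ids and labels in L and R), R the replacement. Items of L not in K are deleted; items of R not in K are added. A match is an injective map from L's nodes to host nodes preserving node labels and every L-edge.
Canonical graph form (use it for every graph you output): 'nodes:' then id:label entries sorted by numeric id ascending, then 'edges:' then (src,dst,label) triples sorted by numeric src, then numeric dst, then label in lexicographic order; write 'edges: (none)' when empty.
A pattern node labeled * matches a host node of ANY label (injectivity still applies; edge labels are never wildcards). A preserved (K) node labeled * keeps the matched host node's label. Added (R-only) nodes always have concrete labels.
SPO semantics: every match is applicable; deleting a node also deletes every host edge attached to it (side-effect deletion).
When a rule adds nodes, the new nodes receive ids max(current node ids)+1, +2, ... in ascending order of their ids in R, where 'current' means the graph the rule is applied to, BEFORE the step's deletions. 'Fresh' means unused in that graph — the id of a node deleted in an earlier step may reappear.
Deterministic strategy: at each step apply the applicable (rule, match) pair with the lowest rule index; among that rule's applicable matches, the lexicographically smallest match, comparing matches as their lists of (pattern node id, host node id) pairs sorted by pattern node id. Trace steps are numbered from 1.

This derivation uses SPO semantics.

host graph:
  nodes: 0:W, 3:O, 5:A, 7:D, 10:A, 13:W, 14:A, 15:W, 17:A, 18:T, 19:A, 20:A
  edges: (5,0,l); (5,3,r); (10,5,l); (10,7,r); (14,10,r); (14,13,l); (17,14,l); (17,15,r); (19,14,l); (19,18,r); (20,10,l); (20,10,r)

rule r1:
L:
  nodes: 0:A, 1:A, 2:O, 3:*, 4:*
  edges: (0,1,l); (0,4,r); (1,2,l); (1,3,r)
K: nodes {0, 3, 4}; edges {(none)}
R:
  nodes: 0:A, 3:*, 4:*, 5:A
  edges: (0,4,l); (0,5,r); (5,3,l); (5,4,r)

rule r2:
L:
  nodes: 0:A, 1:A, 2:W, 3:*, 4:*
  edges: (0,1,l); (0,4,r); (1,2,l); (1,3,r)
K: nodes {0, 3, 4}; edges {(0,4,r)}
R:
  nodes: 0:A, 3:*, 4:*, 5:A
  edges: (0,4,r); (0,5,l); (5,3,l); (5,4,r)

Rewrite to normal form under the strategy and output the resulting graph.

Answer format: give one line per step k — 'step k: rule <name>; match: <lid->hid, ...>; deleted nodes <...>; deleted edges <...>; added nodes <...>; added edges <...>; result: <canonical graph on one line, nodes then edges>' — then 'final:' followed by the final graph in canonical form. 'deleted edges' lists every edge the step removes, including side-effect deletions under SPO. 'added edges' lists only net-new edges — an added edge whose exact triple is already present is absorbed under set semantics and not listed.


step 1: rule r2; match: 0->10, 1->5, 2->0, 3->3, 4->7; deleted nodes 0, 5; deleted edges (5,0,l); (5,3,r); (10,5,l); added nodes 21; added edges (10,21,l); (21,3,l); (21,7,r); result: nodes: 3:O, 7:D, 10:A, 13:W, 14:A, 15:W, 17:A, 18:T, 19:A, 20:A, 21:A edges: (10,7,r); (10,21,l); (14,10,r); (14,13,l); (17,14,l); (17,15,r); (19,14,l); (19,18,r); (20,10,l); (20,10,r); (21,3,l); (21,7,r)
step 2: rule r2; match: 0->17, 1->14, 2->13, 3->10, 4->15; deleted nodes 13, 14; deleted edges (14,10,r); (14,13,l); (17,14,l); (19,14,l); added nodes 22; added edges (17,22,l); (22,10,l); (22,15,r); result: nodes: 3:O, 7:D, 10:A, 15:W, 17:A, 18:T, 19:A, 20:A, 21:A, 22:A edges: (10,7,r); (10,21,l); (17,15,r); (17,22,l); (19,18,r); (20,10,l); (20,10,r); (21,3,l); (21,7,r); (22,10,l); (22,15,r)
final:
nodes: 3:O, 7:D, 10:A, 15:W, 17:A, 18:T, 19:A, 20:A, 21:A, 22:A
edges: (10,7,r); (10,21,l); (17,15,r); (17,22,l); (19,18,r); (20,10,l); (20,10,r); (21,3,l); (21,7,r); (22,10,l); (22,15,r)


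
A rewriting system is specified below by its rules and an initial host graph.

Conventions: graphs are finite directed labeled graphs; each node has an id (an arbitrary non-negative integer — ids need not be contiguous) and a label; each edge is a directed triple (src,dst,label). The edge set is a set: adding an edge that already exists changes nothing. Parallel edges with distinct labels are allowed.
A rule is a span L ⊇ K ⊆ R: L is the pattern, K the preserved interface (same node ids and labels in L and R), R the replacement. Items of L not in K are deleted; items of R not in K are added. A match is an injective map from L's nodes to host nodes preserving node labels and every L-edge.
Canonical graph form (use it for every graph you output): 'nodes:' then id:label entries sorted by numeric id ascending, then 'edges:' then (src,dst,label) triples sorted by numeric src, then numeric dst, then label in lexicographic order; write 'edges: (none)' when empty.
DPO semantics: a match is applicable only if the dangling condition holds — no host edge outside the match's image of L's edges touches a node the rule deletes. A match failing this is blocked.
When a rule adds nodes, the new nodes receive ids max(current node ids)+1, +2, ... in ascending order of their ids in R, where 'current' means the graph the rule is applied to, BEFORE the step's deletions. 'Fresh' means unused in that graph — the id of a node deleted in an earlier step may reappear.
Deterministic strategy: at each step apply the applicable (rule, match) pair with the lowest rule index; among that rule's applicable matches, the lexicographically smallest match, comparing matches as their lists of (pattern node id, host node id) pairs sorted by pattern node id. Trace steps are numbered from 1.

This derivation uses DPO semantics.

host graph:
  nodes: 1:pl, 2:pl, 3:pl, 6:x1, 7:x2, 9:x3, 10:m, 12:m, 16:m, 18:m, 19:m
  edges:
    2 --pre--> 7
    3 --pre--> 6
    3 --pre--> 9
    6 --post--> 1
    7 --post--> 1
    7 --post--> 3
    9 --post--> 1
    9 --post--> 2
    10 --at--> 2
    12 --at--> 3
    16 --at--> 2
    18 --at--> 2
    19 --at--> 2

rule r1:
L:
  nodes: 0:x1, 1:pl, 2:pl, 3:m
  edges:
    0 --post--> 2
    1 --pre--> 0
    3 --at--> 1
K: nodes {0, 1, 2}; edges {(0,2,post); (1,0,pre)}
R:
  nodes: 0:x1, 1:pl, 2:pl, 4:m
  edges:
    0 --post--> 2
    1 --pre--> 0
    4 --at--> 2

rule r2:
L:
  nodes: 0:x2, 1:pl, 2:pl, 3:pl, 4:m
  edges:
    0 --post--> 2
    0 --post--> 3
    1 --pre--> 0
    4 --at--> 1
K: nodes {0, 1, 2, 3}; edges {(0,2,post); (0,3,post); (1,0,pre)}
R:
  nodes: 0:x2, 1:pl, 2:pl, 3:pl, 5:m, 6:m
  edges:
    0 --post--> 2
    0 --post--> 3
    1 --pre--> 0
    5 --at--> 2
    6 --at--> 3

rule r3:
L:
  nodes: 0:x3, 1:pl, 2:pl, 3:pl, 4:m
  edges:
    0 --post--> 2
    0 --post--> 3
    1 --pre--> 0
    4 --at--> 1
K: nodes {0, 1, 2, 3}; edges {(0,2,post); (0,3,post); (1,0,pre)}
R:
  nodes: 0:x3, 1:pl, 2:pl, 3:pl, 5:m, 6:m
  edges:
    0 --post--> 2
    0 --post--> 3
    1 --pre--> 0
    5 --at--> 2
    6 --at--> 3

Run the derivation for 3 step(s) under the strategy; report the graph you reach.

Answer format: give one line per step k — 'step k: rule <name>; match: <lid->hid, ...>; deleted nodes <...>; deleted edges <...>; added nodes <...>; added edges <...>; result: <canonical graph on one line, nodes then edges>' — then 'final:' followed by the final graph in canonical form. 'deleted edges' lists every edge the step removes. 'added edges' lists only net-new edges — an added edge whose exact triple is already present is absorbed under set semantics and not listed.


step 1: rule r1; match: 0->6, 1->3, 2->1, 3->12; deleted nodes 12; deleted edges (12,3,at); added nodes 20; added edges (20,1,at); result: nodes: 1:pl, 2:pl, 3:pl, 6:x1, 7:x2, 9:x3, 10:m, 16:m, 18:m, 19:m, 20:m edges: (2,7,pre); (3,6,pre); (3,9,pre); (6,1,post); (7,1,post); (7,3,post); (9,1,post); (9,2,post); (10,2,at); (16,2,at); (18,2,at); (19,2,at); (20,1,at)
step 2: rule r2; match: 0->7, 1->2, 2->1, 3->3, 4->10; deleted nodes 10; deleted edges (10,2,at); added nodes 21, 22; added edges (21,1,at); (22,3,at); result: nodes: 1:pl, 2:pl, 3:pl, 6:x1, 7:x2, 9:x3, 16:m, 18:m, 19:m, 20:m, 21:m, 22:m edges: (2,7,pre); (3,6,pre); (3,9,pre); (6,1,post); (7,1,post); (7,3,post); (9,1,post); (9,2,post); (16,2,at); (18,2,at); (19,2,at); (20,1,at); (21,1,at); (22,3,at)
step 3: rule r1; match: 0->6, 1->3, 2->1, 3->22; deleted nodes 22; deleted edges (22,3,at); added nodes 23; added edges (23,1,at); result: nodes: 1:pl, 2:pl, 3:pl, 6:x1, 7:x2, 9:x3, 16:m, 18:m, 19:m, 20:m, 21:m, 23:m edges: (2,7,pre); (3,6,pre); (3,9,pre); (6,1,post); (7,1,post); (7,3,post); (9,1,post); (9,2,post); (16,2,at); (18,2,at); (19,2,at); (20,1,at); (21,1,at); (23,1,at)
final:
nodes: 1:pl, 2:pl, 3:pl, 6:x1, 7:x2, 9:x3, 16:m, 18:m, 19:m, 20:m, 21:m, 23:m
edges: (2,7,pre); (3,6,pre); (3,9,pre); (6,1,post); (7,1,post); (7,3,post); (9,1,post); (9,2,post); (16,2,at); (18,2,at); (19,2,at); (20,1,at); (21,1,at); (23,1,at)


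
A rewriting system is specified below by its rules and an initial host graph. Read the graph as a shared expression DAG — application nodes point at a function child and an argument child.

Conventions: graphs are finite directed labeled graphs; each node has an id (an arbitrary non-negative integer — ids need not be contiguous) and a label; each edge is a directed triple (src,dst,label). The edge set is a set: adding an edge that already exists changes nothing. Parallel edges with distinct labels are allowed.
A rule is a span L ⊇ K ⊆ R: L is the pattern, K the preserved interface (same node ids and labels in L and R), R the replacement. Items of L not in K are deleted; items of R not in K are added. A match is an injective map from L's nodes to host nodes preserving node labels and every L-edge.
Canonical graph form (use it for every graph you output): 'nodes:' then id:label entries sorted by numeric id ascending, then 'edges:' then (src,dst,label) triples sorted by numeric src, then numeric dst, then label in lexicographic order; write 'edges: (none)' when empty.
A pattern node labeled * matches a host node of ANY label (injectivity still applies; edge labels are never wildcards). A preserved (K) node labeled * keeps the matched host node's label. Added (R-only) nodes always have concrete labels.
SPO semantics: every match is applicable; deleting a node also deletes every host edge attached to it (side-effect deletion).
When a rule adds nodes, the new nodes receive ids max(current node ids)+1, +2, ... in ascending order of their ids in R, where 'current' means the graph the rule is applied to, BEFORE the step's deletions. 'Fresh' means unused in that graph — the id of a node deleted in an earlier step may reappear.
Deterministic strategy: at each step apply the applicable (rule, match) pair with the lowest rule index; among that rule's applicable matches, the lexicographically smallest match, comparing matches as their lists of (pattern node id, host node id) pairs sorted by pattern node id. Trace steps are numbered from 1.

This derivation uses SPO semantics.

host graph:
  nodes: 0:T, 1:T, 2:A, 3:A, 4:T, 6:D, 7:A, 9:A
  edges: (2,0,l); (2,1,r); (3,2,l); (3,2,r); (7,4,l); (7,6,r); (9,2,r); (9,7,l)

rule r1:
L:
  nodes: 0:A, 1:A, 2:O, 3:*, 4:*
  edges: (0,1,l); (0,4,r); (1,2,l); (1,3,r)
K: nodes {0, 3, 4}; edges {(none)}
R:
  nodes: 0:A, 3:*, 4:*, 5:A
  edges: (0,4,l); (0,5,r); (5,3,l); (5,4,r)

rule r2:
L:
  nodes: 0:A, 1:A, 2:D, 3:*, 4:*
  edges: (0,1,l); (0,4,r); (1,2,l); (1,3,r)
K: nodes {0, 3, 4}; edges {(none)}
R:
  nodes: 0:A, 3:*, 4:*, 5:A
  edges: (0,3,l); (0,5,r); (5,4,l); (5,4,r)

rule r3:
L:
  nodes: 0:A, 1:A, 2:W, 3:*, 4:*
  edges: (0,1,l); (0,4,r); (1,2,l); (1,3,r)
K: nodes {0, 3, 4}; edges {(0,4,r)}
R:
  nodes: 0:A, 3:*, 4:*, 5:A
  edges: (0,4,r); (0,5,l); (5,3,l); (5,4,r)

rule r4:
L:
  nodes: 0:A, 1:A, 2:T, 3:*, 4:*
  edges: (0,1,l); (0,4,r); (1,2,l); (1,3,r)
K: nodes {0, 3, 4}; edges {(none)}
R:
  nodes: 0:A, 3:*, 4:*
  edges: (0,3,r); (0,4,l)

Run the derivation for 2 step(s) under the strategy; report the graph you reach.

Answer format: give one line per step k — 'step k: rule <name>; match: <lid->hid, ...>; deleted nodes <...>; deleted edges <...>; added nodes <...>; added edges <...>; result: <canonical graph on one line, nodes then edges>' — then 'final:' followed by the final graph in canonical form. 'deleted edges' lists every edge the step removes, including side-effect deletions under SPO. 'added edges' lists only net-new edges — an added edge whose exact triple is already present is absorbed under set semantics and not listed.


step 1: rule r4; match: 0->9, 1->7, 2->4, 3->6, 4->2; deleted nodes 4, 7; deleted edges (7,4,l); (7,6,r); (9,2,r); (9,7,l); added nodes (none); added edges (9,2,l); (9,6,r); result: nodes: 0:T, 1:T, 2:A, 3:A, 6:D, 9:A edges: (2,0,l); (2,1,r); (3,2,l); (3,2,r); (9,2,l); (9,6,r)
step 2: rule r4; match: 0->9, 1->2, 2->0, 3->1, 4->6; deleted nodes 0, 2; deleted edges (2,0,l); (2,1,r); (3,2,l); (3,2,r); (9,2,l); (9,6,r); added nodes (none); added edges (9,1,r); (9,6,l); result: nodes: 1:T, 3:A, 6:D, 9:A edges: (9,1,r); (9,6,l)
final:
nodes: 1:T, 3:A, 6:D, 9:A
edges: (9,1,r); (9,6,l)
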